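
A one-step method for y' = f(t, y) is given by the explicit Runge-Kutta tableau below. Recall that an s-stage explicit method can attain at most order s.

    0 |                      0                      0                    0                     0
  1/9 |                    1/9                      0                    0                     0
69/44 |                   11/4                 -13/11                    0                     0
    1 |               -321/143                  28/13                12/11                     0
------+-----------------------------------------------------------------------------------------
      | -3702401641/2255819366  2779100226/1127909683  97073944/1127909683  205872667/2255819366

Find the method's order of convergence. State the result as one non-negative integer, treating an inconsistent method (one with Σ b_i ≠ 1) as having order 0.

3

b = (-3702401641/2255819366, 2779100226/1127909683, 97073944/1127909683, 205872667/2255819366)
c = (0, 1/9, 69/44, 1)
Ac = (0, 0, -13/99, 27607/14157)
Σ b_i: (-3702401641/2255819366)·1 + 2779100226/1127909683·1 + 97073944/1127909683·1 + 205872667/2255819366·1 = 1 ✓
b·c: 2779100226/1127909683·1/9 + 97073944/1127909683·69/44 + 205872667/2255819366·1 = 1/2 ✓
b·c²: 2779100226/1127909683·1/81 + 97073944/1127909683·4761/1936 + 205872667/2255819366·1 = 1/3 ✓
b·Ac: 97073944/1127909683·(-13/99) + 205872667/2255819366·27607/14157 = 1/6 ✓
b·c³: 2779100226/1127909683·1/729 + 97073944/1127909683·328509/85184 + 205872667/2255819366·1 = 1143118973809/2679913406808 ≠ 1/4 ⇒ order 3.
b·(c∘Ac): 97073944/1127909683·(-299/1452) + 205872667/2255819366·27607/14157 = 3253361149/20302374294 ≠ 1/8
b·Ac²: 97073944/1127909683·(-13/891) + 205872667/2255819366·15189071/5606172 = 659278244411/2679913406808 ≠ 1/12
b·A²c: 205872667/2255819366·(-52/363) = -44237102/3383729049 ≠ 1/24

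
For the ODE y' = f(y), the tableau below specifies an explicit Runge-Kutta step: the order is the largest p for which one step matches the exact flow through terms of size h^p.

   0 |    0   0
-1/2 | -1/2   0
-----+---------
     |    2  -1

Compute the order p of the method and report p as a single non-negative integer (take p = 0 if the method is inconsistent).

2

b = (2, -1)
c = (0, -1/2)
Σ b_i: 2·1 + (-1)·1 = 1 ✓
b·c: (-1)·(-1/2) = 1/2 ✓; 2 stages ⇒ order 2.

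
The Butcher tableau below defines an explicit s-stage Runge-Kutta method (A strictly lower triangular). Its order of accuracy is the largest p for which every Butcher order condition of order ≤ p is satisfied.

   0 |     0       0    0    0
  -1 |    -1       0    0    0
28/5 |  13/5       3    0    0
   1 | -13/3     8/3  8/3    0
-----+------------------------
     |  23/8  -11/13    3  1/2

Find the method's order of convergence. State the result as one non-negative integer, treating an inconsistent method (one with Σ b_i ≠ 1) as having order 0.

0

b = (23/8, -11/13, 3, 1/2)
c = (0, -1, 28/5, 1)
Ac = (0, 0, -3, 184/15)
Σ b_i: 23/8·1 + (-11/13)·1 + 3·1 + 1/2·1 = 575/104 ≠ 1 ⇒ order 0.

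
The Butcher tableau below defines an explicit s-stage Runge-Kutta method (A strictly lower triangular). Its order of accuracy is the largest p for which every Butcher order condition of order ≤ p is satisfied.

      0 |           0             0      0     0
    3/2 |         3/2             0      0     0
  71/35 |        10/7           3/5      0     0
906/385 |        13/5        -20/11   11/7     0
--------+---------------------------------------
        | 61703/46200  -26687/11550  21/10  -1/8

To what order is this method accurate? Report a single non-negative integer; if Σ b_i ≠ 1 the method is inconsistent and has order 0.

2

b = (61703/46200, -26687/11550, 21/10, -1/8)
c = (0, 3/2, 71/35, 906/385)
Ac = (0, 0, 9/10, 1241/2695)
Σ b_i: 61703/46200·1 + (-26687/11550)·1 + 21/10·1 + (-1/8)·1 = 1 ✓
b·c: (-26687/11550)·3/2 + 21/10·71/35 + (-1/8)·906/385 = 1/2 ✓
b·c²: (-26687/11550)·9/4 + 21/10·5041/1225 + (-1/8)·820836/148225 = 16309059/5929000 ≠ 1/3 ⇒ order 2.
b·Ac: 21/10·9/10 + (-1/8)·1241/2695 = 197537/107800 ≠ 1/6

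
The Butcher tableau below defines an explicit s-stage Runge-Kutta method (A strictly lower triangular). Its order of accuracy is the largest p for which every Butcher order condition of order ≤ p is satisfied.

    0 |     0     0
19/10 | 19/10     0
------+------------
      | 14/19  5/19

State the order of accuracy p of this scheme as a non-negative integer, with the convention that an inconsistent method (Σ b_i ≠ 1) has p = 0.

b = (14/19, 5/19)
c = (0, 19/10)
Σ b_i: 14/19·1 + 5/19·1 = 1 ✓
b·c: 5/19·19/10 = 1/2 ✓; 2 stages ⇒ order 2.

2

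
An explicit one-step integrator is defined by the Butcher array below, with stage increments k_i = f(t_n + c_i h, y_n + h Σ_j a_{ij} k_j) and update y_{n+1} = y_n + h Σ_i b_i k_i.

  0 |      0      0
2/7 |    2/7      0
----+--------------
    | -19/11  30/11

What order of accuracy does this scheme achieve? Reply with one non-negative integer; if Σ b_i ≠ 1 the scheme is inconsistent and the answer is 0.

1

b = (-19/11, 30/11)
c = (0, 2/7)
Σ b_i: (-19/11)·1 + 30/11·1 = 1 ✓
b·c: 30/11·2/7 = 60/77 ≠ 1/2 ⇒ order 1.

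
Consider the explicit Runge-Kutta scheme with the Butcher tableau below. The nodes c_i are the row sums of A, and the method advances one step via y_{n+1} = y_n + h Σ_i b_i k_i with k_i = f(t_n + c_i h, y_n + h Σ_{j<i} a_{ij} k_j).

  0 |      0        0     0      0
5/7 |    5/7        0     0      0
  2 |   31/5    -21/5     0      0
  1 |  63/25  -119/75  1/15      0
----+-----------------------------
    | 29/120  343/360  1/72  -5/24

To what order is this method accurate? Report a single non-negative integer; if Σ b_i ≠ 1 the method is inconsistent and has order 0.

4

b = (29/120, 343/360, 1/72, -5/24)
c = (0, 5/7, 2, 1)
Ac = (0, 0, -3, -1)
Σ b_i: 29/120·1 + 343/360·1 + 1/72·1 + (-5/24)·1 = 1 ✓
b·c: 343/360·5/7 + 1/72·2 + (-5/24)·1 = 1/2 ✓
b·c²: 343/360·25/49 + 1/72·4 + (-5/24)·1 = 1/3 ✓
b·Ac: 1/72·(-3) + (-5/24)·(-1) = 1/6 ✓
b·c³: 343/360·125/343 + 1/72·8 + (-5/24)·1 = 1/4 ✓
b·(c∘Ac): 1/72·(-6) + (-5/24)·(-1) = 1/8 ✓
b·Ac²: 1/72·(-15/7) + (-5/24)·(-19/35) = 1/12 ✓
b·A²c: (-5/24)·(-1/5) = 1/24 ✓; 4 stages ⇒ order 4.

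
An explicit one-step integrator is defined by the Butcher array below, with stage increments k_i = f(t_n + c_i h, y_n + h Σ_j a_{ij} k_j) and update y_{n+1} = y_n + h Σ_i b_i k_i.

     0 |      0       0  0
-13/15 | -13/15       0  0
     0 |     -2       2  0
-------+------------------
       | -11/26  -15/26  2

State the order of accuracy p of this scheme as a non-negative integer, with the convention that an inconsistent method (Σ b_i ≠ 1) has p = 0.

b = (-11/26, -15/26, 2)
c = (0, -13/15, 0)
Ac = (0, 0, -26/15)
Σ b_i: (-11/26)·1 + (-15/26)·1 + 2·1 = 1 ✓
b·c: (-15/26)·(-13/15) = 1/2 ✓
b·c²: (-15/26)·169/225 = -13/30 ≠ 1/3 ⇒ order 2.
b·Ac: 2·(-26/15) = -52/15 ≠ 1/6

2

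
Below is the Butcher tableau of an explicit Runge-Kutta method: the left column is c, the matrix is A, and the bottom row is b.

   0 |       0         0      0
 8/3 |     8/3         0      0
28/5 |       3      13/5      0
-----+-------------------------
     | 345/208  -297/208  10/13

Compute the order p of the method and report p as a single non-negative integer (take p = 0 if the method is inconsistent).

b = (345/208, -297/208, 10/13)
c = (0, 8/3, 28/5)
Ac = (0, 0, 104/15)
Σ b_i: 345/208·1 + (-297/208)·1 + 10/13·1 = 1 ✓
b·c: (-297/208)·8/3 + 10/13·28/5 = 1/2 ✓
b·c²: (-297/208)·64/9 + 10/13·784/25 = 908/65 ≠ 1/3 ⇒ order 2.
b·Ac: 10/13·104/15 = 16/3 ≠ 1/6

2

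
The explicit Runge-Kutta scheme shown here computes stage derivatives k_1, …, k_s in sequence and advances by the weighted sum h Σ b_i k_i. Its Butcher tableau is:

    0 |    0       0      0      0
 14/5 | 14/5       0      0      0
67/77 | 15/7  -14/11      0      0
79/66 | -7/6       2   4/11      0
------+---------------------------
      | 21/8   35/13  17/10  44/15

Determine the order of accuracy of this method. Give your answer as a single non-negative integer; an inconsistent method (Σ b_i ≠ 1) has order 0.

0

b = (21/8, 35/13, 17/10, 44/15)
c = (0, 14/5, 67/77, 79/66)
Ac = (0, 0, -196/55, 25056/4235)
Σ b_i: 21/8·1 + 35/13·1 + 17/10·1 + 44/15·1 = 15523/1560 ≠ 1 ⇒ order 0.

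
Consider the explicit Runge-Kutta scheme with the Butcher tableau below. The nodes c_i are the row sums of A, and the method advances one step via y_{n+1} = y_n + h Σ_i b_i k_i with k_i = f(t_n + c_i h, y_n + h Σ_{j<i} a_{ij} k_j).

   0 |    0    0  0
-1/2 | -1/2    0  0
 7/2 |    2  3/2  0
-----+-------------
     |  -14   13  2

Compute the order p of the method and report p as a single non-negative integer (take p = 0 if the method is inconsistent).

b = (-14, 13, 2)
c = (0, -1/2, 7/2)
Ac = (0, 0, -3/4)
Σ b_i: (-14)·1 + 13·1 + 2·1 = 1 ✓
b·c: 13·(-1/2) + 2·7/2 = 1/2 ✓
b·c²: 13·1/4 + 2·49/4 = 111/4 ≠ 1/3 ⇒ order 2.
b·Ac: 2·(-3/4) = -3/2 ≠ 1/6

2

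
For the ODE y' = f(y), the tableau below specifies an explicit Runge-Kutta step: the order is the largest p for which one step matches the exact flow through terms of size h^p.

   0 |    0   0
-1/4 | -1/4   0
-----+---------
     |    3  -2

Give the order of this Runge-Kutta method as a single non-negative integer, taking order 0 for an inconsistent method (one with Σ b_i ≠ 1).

2

b = (3, -2)
c = (0, -1/4)
Σ b_i: 3·1 + (-2)·1 = 1 ✓
b·c: (-2)·(-1/4) = 1/2 ✓; 2 stages ⇒ order 2.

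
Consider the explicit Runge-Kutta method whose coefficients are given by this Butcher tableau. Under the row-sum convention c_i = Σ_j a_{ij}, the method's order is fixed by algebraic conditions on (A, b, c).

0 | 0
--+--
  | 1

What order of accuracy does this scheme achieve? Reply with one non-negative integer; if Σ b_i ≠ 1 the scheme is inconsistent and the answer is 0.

1

b = (1)
c = (0)
Σ b_i: 1·1 = 1 ✓; 1 stage ⇒ order 1.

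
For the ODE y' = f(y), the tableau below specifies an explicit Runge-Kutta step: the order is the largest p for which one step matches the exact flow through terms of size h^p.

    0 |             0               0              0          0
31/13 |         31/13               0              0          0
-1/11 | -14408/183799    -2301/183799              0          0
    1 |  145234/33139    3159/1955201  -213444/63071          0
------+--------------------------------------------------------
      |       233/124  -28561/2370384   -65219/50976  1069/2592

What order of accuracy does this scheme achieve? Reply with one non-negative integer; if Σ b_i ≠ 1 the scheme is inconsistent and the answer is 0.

4

b = (233/124, -28561/2370384, -65219/50976, 1069/2592)
c = (0, 31/13, -1/11, 1)
Ac = (0, 0, -177/5929, 333/1069)
Σ b_i: 233/124·1 + (-28561/2370384)·1 + (-65219/50976)·1 + 1069/2592·1 = 1 ✓
b·c: (-28561/2370384)·31/13 + (-65219/50976)·(-1/11) + 1069/2592·1 = 1/2 ✓
b·c²: (-28561/2370384)·961/169 + (-65219/50976)·1/121 + 1069/2592·1 = 1/3 ✓
b·Ac: (-65219/50976)·(-177/5929) + 1069/2592·333/1069 = 1/6 ✓
b·c³: (-28561/2370384)·29791/2197 + (-65219/50976)·(-1/1331) + 1069/2592·1 = 1/4 ✓
b·(c∘Ac): (-65219/50976)·177/65219 + 1069/2592·333/1069 = 1/8 ✓
b·Ac²: (-65219/50976)·(-5487/77077) + 1069/2592·(-261/13897) = 1/12 ✓
b·A²c: 1069/2592·108/1069 = 1/24 ✓; 4 stages ⇒ order 4.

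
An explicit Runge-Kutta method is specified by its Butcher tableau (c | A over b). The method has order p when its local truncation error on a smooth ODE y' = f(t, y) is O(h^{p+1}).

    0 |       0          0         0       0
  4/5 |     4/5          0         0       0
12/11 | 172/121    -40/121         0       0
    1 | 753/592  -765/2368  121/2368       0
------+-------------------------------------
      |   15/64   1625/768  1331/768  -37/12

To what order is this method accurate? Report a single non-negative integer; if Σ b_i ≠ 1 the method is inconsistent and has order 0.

b = (15/64, 1625/768, 1331/768, -37/12)
c = (0, 4/5, 12/11, 1)
Ac = (0, 0, -32/121, -15/74)
Σ b_i: 15/64·1 + 1625/768·1 + 1331/768·1 + (-37/12)·1 = 1 ✓
b·c: 1625/768·4/5 + 1331/768·12/11 + (-37/12)·1 = 1/2 ✓
b·c²: 1625/768·16/25 + 1331/768·144/121 + (-37/12)·1 = 1/3 ✓
b·Ac: 1331/768·(-32/121) + (-37/12)·(-15/74) = 1/6 ✓
b·c³: 1625/768·64/125 + 1331/768·1728/1331 + (-37/12)·1 = 1/4 ✓
b·(c∘Ac): 1331/768·(-384/1331) + (-37/12)·(-15/74) = 1/8 ✓
b·Ac²: 1331/768·(-128/605) + (-37/12)·(-27/185) = 1/12 ✓
b·A²c: (-37/12)·(-1/74) = 1/24 ✓; 4 stages ⇒ order 4.

4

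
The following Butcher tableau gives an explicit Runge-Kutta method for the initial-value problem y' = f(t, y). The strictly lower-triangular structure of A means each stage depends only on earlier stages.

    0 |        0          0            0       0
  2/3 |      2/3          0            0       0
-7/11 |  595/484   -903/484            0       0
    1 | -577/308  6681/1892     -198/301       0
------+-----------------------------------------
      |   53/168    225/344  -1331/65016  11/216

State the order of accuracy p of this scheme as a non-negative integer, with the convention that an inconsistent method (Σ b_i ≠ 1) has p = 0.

4

b = (53/168, 225/344, -1331/65016, 11/216)
c = (0, 2/3, -7/11, 1)
Ac = (0, 0, -301/242, 61/22)
Σ b_i: 53/168·1 + 225/344·1 + (-1331/65016)·1 + 11/216·1 = 1 ✓
b·c: 225/344·2/3 + (-1331/65016)·(-7/11) + 11/216·1 = 1/2 ✓
b·c²: 225/344·4/9 + (-1331/65016)·49/121 + 11/216·1 = 1/3 ✓
b·Ac: (-1331/65016)·(-301/242) + 11/216·61/22 = 1/6 ✓
b·c³: 225/344·8/27 + (-1331/65016)·(-343/1331) + 11/216·1 = 1/4 ✓
b·(c∘Ac): (-1331/65016)·2107/2662 + 11/216·61/22 = 1/8 ✓
b·Ac²: (-1331/65016)·(-301/363) + 11/216·43/33 = 1/12 ✓
b·A²c: 11/216·9/11 = 1/24 ✓; 4 stages ⇒ order 4.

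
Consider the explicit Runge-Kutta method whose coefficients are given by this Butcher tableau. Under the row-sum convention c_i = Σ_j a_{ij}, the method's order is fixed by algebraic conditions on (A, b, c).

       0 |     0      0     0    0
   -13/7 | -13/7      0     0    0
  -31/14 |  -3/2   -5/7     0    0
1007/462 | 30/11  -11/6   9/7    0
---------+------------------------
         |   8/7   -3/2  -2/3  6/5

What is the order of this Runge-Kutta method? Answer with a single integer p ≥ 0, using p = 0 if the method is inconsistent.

0

b = (8/7, -3/2, -2/3, 6/5)
c = (0, -13/7, -31/14, 1007/462)
Ac = (0, 0, 65/49, 82/147)
Σ b_i: 8/7·1 + (-3/2)·1 + (-2/3)·1 + 6/5·1 = 37/210 ≠ 1 ⇒ order 0.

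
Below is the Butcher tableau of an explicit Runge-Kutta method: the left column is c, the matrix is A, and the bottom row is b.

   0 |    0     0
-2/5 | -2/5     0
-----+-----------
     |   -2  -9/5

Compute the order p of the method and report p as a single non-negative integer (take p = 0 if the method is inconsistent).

b = (-2, -9/5)
c = (0, -2/5)
Σ b_i: (-2)·1 + (-9/5)·1 = -19/5 ≠ 1 ⇒ order 0.

0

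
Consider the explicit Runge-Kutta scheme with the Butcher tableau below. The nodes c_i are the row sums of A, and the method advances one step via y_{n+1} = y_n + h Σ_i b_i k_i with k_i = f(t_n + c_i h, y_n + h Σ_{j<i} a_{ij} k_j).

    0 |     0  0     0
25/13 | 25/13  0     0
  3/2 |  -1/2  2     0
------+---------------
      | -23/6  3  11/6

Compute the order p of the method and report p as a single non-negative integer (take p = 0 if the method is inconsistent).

1

b = (-23/6, 3, 11/6)
c = (0, 25/13, 3/2)
Ac = (0, 0, 50/13)
Σ b_i: (-23/6)·1 + 3·1 + 11/6·1 = 1 ✓
b·c: 3·25/13 + 11/6·3/2 = 443/52 ≠ 1/2 ⇒ order 1.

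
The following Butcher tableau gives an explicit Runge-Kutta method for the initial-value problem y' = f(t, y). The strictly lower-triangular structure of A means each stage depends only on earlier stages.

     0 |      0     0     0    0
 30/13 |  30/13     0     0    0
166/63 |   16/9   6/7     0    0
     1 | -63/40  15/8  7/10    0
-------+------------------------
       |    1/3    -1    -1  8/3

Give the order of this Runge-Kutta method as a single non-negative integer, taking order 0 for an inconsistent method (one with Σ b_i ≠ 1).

b = (1/3, -1, -1, 8/3)
c = (0, 30/13, 166/63, 1)
Ac = (0, 0, 180/91, 14441/2340)
Σ b_i: 1/3·1 + (-1)·1 + (-1)·1 + 8/3·1 = 1 ✓
b·c: (-1)·30/13 + (-1)·166/63 + 8/3·1 = -1864/819 ≠ 1/2 ⇒ order 1.

1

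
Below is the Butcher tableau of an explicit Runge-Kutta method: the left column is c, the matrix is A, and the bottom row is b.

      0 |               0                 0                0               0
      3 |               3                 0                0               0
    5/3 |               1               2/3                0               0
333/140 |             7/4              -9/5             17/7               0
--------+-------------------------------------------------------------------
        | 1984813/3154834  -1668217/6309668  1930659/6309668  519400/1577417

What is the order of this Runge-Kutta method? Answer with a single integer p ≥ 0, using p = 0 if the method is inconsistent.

b = (1984813/3154834, -1668217/6309668, 1930659/6309668, 519400/1577417)
c = (0, 3, 5/3, 333/140)
Ac = (0, 0, 2, -142/105)
Σ b_i: 1984813/3154834·1 + (-1668217/6309668)·1 + 1930659/6309668·1 + 519400/1577417·1 = 1 ✓
b·c: (-1668217/6309668)·3 + 1930659/6309668·5/3 + 519400/1577417·333/140 = 1/2 ✓
b·c²: (-1668217/6309668)·9 + 1930659/6309668·25/9 + 519400/1577417·110889/19600 = 1/3 ✓
b·Ac: 1930659/6309668·2 + 519400/1577417·(-142/105) = 1/6 ✓
b·c³: (-1668217/6309668)·27 + 1930659/6309668·125/27 + 519400/1577417·36926037/2744000 = -5131562771/3975090840 ≠ 1/4 ⇒ order 3.
b·(c∘Ac): 1930659/6309668·10/3 + 519400/1577417·(-7881/2450) = -123779/3154834 ≠ 1/8
b·Ac²: 1930659/6309668·6 + 519400/1577417·(-2978/315) = -36259247/28393506 ≠ 1/12
b·A²c: 519400/1577417·34/7 = 2522800/1577417 ≠ 1/24

3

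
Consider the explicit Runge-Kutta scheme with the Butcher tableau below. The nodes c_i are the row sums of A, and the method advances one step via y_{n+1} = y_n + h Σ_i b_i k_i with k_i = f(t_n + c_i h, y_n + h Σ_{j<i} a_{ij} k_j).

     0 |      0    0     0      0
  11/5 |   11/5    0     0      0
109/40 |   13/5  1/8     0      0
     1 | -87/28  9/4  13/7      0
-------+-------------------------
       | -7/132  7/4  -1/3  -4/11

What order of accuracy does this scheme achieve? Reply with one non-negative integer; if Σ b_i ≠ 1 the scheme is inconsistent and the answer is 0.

b = (-7/132, 7/4, -1/3, -4/11)
c = (0, 11/5, 109/40, 1)
Ac = (0, 0, 11/40, 2803/280)
Σ b_i: (-7/132)·1 + 7/4·1 + (-1/3)·1 + (-4/11)·1 = 1 ✓
b·c: 7/4·11/5 + (-1/3)·109/40 + (-4/11)·1 = 3403/1320 ≠ 1/2 ⇒ order 1.

1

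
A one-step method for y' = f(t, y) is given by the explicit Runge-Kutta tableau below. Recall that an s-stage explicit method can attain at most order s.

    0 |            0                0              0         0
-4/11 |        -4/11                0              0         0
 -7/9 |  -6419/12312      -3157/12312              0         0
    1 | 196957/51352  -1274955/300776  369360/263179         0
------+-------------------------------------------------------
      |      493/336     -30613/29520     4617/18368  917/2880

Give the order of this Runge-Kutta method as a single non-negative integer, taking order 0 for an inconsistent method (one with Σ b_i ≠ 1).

b = (493/336, -30613/29520, 4617/18368, 917/2880)
c = (0, -4/11, -7/9, 1)
Ac = (0, 0, 287/3078, 825/1834)
Σ b_i: 493/336·1 + (-30613/29520)·1 + 4617/18368·1 + 917/2880·1 = 1 ✓
b·c: (-30613/29520)·(-4/11) + 4617/18368·(-7/9) + 917/2880·1 = 1/2 ✓
b·c²: (-30613/29520)·16/121 + 4617/18368·49/81 + 917/2880·1 = 1/3 ✓
b·Ac: 4617/18368·287/3078 + 917/2880·825/1834 = 1/6 ✓
b·c³: (-30613/29520)·(-64/1331) + 4617/18368·(-343/729) + 917/2880·1 = 1/4 ✓
b·(c∘Ac): 4617/18368·(-2009/27702) + 917/2880·825/1834 = 1/8 ✓
b·Ac²: 4617/18368·(-574/16929) + 917/2880·2910/10087 = 1/12 ✓
b·A²c: 917/2880·120/917 = 1/24 ✓; 4 stages ⇒ order 4.

4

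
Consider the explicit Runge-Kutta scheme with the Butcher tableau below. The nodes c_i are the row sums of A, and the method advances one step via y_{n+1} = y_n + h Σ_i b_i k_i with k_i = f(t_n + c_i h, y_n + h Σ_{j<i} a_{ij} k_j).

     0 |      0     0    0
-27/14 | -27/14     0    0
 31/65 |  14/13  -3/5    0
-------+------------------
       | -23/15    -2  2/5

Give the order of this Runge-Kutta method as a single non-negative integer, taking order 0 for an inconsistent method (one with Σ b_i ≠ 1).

0

b = (-23/15, -2, 2/5)
c = (0, -27/14, 31/65)
Ac = (0, 0, 81/70)
Σ b_i: (-23/15)·1 + (-2)·1 + 2/5·1 = -47/15 ≠ 1 ⇒ order 0.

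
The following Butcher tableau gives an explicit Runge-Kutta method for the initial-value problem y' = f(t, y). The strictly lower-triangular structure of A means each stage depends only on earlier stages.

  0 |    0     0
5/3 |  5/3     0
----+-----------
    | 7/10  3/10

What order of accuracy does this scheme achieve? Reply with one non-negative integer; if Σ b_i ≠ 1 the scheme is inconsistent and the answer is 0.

2

b = (7/10, 3/10)
c = (0, 5/3)
Σ b_i: 7/10·1 + 3/10·1 = 1 ✓
b·c: 3/10·5/3 = 1/2 ✓; 2 stages ⇒ order 2.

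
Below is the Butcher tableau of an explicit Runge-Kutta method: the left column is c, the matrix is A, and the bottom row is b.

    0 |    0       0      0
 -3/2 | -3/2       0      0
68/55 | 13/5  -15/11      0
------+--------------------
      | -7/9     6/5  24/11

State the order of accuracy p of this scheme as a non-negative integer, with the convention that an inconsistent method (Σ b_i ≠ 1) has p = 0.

0

b = (-7/9, 6/5, 24/11)
c = (0, -3/2, 68/55)
Ac = (0, 0, 45/22)
Σ b_i: (-7/9)·1 + 6/5·1 + 24/11·1 = 1289/495 ≠ 1 ⇒ order 0.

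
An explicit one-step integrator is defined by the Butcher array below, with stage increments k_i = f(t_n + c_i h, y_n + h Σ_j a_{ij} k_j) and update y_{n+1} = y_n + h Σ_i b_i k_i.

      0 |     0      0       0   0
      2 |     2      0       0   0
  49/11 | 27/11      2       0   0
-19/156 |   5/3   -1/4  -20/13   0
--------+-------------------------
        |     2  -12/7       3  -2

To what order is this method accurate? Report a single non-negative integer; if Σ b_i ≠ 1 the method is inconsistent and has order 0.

0

b = (2, -12/7, 3, -2)
c = (0, 2, 49/11, -19/156)
Ac = (0, 0, 4, -2103/286)
Σ b_i: 2·1 + (-12/7)·1 + 3·1 + (-2)·1 = 9/7 ≠ 1 ⇒ order 0.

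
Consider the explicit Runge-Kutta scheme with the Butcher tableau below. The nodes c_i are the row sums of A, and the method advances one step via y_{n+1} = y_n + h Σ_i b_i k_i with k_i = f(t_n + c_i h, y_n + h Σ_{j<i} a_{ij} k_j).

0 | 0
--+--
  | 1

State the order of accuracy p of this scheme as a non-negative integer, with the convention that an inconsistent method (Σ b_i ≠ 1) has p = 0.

1

b = (1)
c = (0)
Σ b_i: 1·1 = 1 ✓; 1 stage ⇒ order 1.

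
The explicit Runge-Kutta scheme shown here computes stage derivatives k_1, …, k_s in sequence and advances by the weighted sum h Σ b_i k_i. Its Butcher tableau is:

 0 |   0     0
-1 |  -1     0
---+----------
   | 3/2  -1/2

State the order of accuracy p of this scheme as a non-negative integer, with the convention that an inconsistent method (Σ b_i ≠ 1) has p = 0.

2

b = (3/2, -1/2)
c = (0, -1)
Σ b_i: 3/2·1 + (-1/2)·1 = 1 ✓
b·c: (-1/2)·(-1) = 1/2 ✓; 2 stages ⇒ order 2.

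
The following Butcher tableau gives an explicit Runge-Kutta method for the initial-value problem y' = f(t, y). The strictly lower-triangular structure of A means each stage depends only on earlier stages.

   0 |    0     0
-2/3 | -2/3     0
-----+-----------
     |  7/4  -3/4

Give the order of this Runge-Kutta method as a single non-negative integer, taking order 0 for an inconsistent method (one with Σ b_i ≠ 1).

b = (7/4, -3/4)
c = (0, -2/3)
Σ b_i: 7/4·1 + (-3/4)·1 = 1 ✓
b·c: (-3/4)·(-2/3) = 1/2 ✓; 2 stages ⇒ order 2.

2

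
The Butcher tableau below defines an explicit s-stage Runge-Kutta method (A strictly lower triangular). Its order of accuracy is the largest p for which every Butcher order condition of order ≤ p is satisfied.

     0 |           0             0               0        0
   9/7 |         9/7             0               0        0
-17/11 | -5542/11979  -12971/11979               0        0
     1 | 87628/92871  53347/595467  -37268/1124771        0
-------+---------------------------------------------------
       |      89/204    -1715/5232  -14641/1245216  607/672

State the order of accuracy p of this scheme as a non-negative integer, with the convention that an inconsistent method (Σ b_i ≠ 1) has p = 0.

b = (89/204, -1715/5232, -14641/1245216, 607/672)
c = (0, 9/7, -17/11, 1)
Ac = (0, 0, -1853/1331, 101/607)
Σ b_i: 89/204·1 + (-1715/5232)·1 + (-14641/1245216)·1 + 607/672·1 = 1 ✓
b·c: (-1715/5232)·9/7 + (-14641/1245216)·(-17/11) + 607/672·1 = 1/2 ✓
b·c²: (-1715/5232)·81/49 + (-14641/1245216)·289/121 + 607/672·1 = 1/3 ✓
b·Ac: (-14641/1245216)·(-1853/1331) + 607/672·101/607 = 1/6 ✓
b·c³: (-1715/5232)·729/343 + (-14641/1245216)·(-4913/1331) + 607/672·1 = 1/4 ✓
b·(c∘Ac): (-14641/1245216)·31501/14641 + 607/672·101/607 = 1/8 ✓
b·Ac²: (-14641/1245216)·(-16677/9317) + 607/672·293/4249 = 1/12 ✓
b·A²c: 607/672·28/607 = 1/24 ✓; 4 stages ⇒ order 4.

4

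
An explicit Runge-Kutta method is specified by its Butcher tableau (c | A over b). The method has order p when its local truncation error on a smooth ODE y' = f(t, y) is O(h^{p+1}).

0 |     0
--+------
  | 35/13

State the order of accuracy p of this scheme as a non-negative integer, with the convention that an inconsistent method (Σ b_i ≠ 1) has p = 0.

0

b = (35/13)
c = (0)
Σ b_i: 35/13·1 = 35/13 ≠ 1 ⇒ order 0.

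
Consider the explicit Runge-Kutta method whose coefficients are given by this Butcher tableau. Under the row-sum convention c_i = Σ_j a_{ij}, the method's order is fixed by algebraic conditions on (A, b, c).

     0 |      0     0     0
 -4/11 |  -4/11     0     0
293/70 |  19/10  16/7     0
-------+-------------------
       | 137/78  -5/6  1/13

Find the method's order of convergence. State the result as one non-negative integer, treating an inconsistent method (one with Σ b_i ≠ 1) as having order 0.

b = (137/78, -5/6, 1/13)
c = (0, -4/11, 293/70)
Ac = (0, 0, -64/77)
Σ b_i: 137/78·1 + (-5/6)·1 + 1/13·1 = 1 ✓
b·c: (-5/6)·(-4/11) + 1/13·293/70 = 18769/30030 ≠ 1/2 ⇒ order 1.

1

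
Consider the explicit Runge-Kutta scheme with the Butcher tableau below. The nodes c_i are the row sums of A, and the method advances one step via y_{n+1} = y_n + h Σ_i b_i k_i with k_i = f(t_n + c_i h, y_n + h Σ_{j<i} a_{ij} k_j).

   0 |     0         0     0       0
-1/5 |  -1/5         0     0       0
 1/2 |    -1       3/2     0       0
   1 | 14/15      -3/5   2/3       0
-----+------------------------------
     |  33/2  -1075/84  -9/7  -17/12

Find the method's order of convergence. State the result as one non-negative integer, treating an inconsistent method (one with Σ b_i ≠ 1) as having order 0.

b = (33/2, -1075/84, -9/7, -17/12)
c = (0, -1/5, 1/2, 1)
Ac = (0, 0, -3/10, 34/75)
Σ b_i: 33/2·1 + (-1075/84)·1 + (-9/7)·1 + (-17/12)·1 = 1 ✓
b·c: (-1075/84)·(-1/5) + (-9/7)·1/2 + (-17/12)·1 = 1/2 ✓
b·c²: (-1075/84)·1/25 + (-9/7)·1/4 + (-17/12)·1 = -9/4 ≠ 1/3 ⇒ order 2.
b·Ac: (-9/7)·(-3/10) + (-17/12)·34/75 = -404/1575 ≠ 1/6

2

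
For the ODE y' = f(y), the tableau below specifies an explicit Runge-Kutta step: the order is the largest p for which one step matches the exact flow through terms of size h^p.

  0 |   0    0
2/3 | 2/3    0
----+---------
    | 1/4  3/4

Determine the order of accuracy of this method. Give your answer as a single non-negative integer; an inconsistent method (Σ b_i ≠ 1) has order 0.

b = (1/4, 3/4)
c = (0, 2/3)
Σ b_i: 1/4·1 + 3/4·1 = 1 ✓
b·c: 3/4·2/3 = 1/2 ✓; 2 stages ⇒ order 2.

2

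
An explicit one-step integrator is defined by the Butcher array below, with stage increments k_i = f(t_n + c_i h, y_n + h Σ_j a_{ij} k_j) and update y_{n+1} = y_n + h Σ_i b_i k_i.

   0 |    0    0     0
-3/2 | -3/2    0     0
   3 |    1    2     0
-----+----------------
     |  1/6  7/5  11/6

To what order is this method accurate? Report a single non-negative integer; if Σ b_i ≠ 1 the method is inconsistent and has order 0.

b = (1/6, 7/5, 11/6)
c = (0, -3/2, 3)
Ac = (0, 0, -3)
Σ b_i: 1/6·1 + 7/5·1 + 11/6·1 = 17/5 ≠ 1 ⇒ order 0.

0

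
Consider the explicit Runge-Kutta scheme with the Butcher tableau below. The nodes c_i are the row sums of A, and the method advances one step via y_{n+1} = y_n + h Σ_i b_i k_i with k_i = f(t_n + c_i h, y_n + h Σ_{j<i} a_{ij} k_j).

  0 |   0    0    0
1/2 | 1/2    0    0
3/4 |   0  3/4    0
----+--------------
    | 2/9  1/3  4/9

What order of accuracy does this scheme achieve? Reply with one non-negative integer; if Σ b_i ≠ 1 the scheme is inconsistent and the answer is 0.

3

b = (2/9, 1/3, 4/9)
c = (0, 1/2, 3/4)
Ac = (0, 0, 3/8)
Σ b_i: 2/9·1 + 1/3·1 + 4/9·1 = 1 ✓
b·c: 1/3·1/2 + 4/9·3/4 = 1/2 ✓
b·c²: 1/3·1/4 + 4/9·9/16 = 1/3 ✓
b·Ac: 4/9·3/8 = 1/6 ✓; 3 stages ⇒ order 3.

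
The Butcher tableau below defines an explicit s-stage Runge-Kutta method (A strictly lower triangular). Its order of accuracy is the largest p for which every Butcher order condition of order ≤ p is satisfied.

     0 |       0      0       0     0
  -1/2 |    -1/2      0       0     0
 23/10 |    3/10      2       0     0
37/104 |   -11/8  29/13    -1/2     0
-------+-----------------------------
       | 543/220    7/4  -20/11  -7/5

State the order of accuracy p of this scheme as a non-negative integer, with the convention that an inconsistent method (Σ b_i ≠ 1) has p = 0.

1

b = (543/220, 7/4, -20/11, -7/5)
c = (0, -1/2, 23/10, 37/104)
Ac = (0, 0, -1, -589/260)
Σ b_i: 543/220·1 + 7/4·1 + (-20/11)·1 + (-7/5)·1 = 1 ✓
b·c: 7/4·(-1/2) + (-20/11)·23/10 + (-7/5)·37/104 = -15887/2860 ≠ 1/2 ⇒ order 1.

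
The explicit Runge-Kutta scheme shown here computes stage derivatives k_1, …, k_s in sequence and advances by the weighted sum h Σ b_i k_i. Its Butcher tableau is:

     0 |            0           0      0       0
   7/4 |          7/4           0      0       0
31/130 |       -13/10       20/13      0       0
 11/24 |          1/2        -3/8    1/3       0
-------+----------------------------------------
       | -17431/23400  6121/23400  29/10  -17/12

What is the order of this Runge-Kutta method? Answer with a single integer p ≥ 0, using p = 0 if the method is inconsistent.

b = (-17431/23400, 6121/23400, 29/10, -17/12)
c = (0, 7/4, 31/130, 11/24)
Ac = (0, 0, 35/13, -3599/6240)
Σ b_i: (-17431/23400)·1 + 6121/23400·1 + 29/10·1 + (-17/12)·1 = 1 ✓
b·c: 6121/23400·7/4 + 29/10·31/130 + (-17/12)·11/24 = 1/2 ✓
b·c²: 6121/23400·49/16 + 29/10·961/16900 + (-17/12)·121/576 = 97597001/146016000 ≠ 1/3 ⇒ order 2.
b·Ac: 29/10·35/13 + (-17/12)·(-3599/6240) = 645823/74880 ≠ 1/6

2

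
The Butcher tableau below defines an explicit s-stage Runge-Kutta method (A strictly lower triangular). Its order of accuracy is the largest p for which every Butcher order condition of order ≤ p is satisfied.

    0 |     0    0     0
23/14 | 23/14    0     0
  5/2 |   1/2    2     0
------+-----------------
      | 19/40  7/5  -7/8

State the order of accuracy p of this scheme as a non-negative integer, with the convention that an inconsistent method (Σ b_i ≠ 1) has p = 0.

1

b = (19/40, 7/5, -7/8)
c = (0, 23/14, 5/2)
Ac = (0, 0, 23/7)
Σ b_i: 19/40·1 + 7/5·1 + (-7/8)·1 = 1 ✓
b·c: 7/5·23/14 + (-7/8)·5/2 = 9/80 ≠ 1/2 ⇒ order 1.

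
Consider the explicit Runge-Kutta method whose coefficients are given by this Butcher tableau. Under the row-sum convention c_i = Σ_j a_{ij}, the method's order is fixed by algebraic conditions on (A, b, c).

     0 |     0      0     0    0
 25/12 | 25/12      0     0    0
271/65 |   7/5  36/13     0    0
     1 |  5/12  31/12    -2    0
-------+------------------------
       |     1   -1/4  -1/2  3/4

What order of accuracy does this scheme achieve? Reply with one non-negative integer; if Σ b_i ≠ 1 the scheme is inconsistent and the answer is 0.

1

b = (1, -1/4, -1/2, 3/4)
c = (0, 25/12, 271/65, 1)
Ac = (0, 0, 75/13, -27673/9360)
Σ b_i: 1·1 + (-1/4)·1 + (-1/2)·1 + 3/4·1 = 1 ✓
b·c: (-1/4)·25/12 + (-1/2)·271/65 + 3/4·1 = -5789/3120 ≠ 1/2 ⇒ order 1.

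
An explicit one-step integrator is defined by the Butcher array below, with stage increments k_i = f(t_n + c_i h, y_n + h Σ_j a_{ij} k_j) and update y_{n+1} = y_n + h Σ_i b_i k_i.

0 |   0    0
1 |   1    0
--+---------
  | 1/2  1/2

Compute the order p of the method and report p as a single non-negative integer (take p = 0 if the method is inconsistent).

b = (1/2, 1/2)
c = (0, 1)
Σ b_i: 1/2·1 + 1/2·1 = 1 ✓
b·c: 1/2·1 = 1/2 ✓; 2 stages ⇒ order 2.

2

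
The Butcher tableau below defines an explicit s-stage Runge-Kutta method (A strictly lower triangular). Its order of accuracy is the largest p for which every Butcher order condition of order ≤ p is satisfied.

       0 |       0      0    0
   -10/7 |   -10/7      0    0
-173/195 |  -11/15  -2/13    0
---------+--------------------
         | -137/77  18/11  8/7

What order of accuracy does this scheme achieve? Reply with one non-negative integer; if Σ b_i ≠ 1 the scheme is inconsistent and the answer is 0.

b = (-137/77, 18/11, 8/7)
c = (0, -10/7, -173/195)
Ac = (0, 0, 20/91)
Σ b_i: (-137/77)·1 + 18/11·1 + 8/7·1 = 1 ✓
b·c: 18/11·(-10/7) + 8/7·(-173/195) = -50324/15015 ≠ 1/2 ⇒ order 1.

1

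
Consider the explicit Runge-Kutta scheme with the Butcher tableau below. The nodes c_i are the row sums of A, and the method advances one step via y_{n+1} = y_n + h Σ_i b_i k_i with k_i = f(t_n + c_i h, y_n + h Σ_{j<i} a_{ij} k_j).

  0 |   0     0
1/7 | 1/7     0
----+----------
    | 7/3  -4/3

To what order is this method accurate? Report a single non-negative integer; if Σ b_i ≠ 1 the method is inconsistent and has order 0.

b = (7/3, -4/3)
c = (0, 1/7)
Σ b_i: 7/3·1 + (-4/3)·1 = 1 ✓
b·c: (-4/3)·1/7 = -4/21 ≠ 1/2 ⇒ order 1.

1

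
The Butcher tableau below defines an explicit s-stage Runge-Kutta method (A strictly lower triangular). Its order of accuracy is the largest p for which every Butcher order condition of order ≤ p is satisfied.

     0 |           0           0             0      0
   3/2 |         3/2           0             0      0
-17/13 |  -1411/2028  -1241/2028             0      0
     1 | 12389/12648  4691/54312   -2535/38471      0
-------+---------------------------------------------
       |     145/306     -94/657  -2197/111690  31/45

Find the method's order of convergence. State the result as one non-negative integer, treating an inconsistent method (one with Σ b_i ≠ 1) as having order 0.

b = (145/306, -94/657, -2197/111690, 31/45)
c = (0, 3/2, -17/13, 1)
Ac = (0, 0, -1241/1352, 107/496)
Σ b_i: 145/306·1 + (-94/657)·1 + (-2197/111690)·1 + 31/45·1 = 1 ✓
b·c: (-94/657)·3/2 + (-2197/111690)·(-17/13) + 31/45·1 = 1/2 ✓
b·c²: (-94/657)·9/4 + (-2197/111690)·289/169 + 31/45·1 = 1/3 ✓
b·Ac: (-2197/111690)·(-1241/1352) + 31/45·107/496 = 1/6 ✓
b·c³: (-94/657)·27/8 + (-2197/111690)·(-4913/2197) + 31/45·1 = 1/4 ✓
b·(c∘Ac): (-2197/111690)·21097/17576 + 31/45·107/496 = 1/8 ✓
b·Ac²: (-2197/111690)·(-3723/2704) + 31/45·81/992 = 1/12 ✓
b·A²c: 31/45·15/248 = 1/24 ✓; 4 stages ⇒ order 4.

4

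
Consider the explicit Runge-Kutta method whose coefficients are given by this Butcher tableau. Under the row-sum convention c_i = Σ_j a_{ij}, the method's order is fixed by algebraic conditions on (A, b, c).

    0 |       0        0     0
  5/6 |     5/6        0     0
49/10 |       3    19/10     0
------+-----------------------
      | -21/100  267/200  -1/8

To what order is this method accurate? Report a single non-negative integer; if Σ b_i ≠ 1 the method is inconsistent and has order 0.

2

b = (-21/100, 267/200, -1/8)
c = (0, 5/6, 49/10)
Ac = (0, 0, 19/12)
Σ b_i: (-21/100)·1 + 267/200·1 + (-1/8)·1 = 1 ✓
b·c: 267/200·5/6 + (-1/8)·49/10 = 1/2 ✓
b·c²: 267/200·25/36 + (-1/8)·2401/100 = -2489/1200 ≠ 1/3 ⇒ order 2.
b·Ac: (-1/8)·19/12 = -19/96 ≠ 1/6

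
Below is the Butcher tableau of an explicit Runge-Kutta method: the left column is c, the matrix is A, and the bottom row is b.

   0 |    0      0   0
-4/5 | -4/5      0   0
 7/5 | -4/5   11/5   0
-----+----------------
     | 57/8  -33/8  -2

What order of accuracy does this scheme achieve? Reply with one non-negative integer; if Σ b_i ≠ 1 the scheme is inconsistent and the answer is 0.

2

b = (57/8, -33/8, -2)
c = (0, -4/5, 7/5)
Ac = (0, 0, -44/25)
Σ b_i: 57/8·1 + (-33/8)·1 + (-2)·1 = 1 ✓
b·c: (-33/8)·(-4/5) + (-2)·7/5 = 1/2 ✓
b·c²: (-33/8)·16/25 + (-2)·49/25 = -164/25 ≠ 1/3 ⇒ order 2.
b·Ac: (-2)·(-44/25) = 88/25 ≠ 1/6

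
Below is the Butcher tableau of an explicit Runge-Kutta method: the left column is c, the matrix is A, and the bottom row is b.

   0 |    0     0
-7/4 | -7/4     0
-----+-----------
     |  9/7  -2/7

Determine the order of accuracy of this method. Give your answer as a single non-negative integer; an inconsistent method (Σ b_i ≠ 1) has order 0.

2

b = (9/7, -2/7)
c = (0, -7/4)
Σ b_i: 9/7·1 + (-2/7)·1 = 1 ✓
b·c: (-2/7)·(-7/4) = 1/2 ✓; 2 stages ⇒ order 2.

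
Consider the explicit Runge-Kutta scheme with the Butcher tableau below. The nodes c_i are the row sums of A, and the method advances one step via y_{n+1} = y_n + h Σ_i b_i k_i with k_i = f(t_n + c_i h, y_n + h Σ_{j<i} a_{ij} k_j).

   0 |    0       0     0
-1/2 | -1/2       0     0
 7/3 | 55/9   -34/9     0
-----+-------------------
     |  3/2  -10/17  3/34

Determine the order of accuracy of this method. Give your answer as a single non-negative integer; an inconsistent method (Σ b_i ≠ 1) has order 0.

3

b = (3/2, -10/17, 3/34)
c = (0, -1/2, 7/3)
Ac = (0, 0, 17/9)
Σ b_i: 3/2·1 + (-10/17)·1 + 3/34·1 = 1 ✓
b·c: (-10/17)·(-1/2) + 3/34·7/3 = 1/2 ✓
b·c²: (-10/17)·1/4 + 3/34·49/9 = 1/3 ✓
b·Ac: 3/34·17/9 = 1/6 ✓; 3 stages ⇒ order 3.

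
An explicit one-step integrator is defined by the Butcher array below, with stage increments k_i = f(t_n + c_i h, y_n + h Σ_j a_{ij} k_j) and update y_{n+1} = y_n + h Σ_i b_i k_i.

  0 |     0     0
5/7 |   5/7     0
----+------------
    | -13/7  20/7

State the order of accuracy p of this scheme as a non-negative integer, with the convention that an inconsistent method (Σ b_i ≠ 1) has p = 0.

1

b = (-13/7, 20/7)
c = (0, 5/7)
Σ b_i: (-13/7)·1 + 20/7·1 = 1 ✓
b·c: 20/7·5/7 = 100/49 ≠ 1/2 ⇒ order 1.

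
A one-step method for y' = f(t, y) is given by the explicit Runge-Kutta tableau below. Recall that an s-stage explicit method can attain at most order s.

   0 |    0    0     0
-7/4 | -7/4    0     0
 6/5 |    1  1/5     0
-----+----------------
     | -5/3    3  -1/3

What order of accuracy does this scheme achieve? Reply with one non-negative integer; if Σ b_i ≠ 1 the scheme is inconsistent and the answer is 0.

1

b = (-5/3, 3, -1/3)
c = (0, -7/4, 6/5)
Ac = (0, 0, -7/20)
Σ b_i: (-5/3)·1 + 3·1 + (-1/3)·1 = 1 ✓
b·c: 3·(-7/4) + (-1/3)·6/5 = -113/20 ≠ 1/2 ⇒ order 1.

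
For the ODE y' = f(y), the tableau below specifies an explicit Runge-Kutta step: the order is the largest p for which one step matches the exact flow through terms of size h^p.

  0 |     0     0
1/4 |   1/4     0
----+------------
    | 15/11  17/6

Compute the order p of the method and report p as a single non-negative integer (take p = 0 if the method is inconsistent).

b = (15/11, 17/6)
c = (0, 1/4)
Σ b_i: 15/11·1 + 17/6·1 = 277/66 ≠ 1 ⇒ order 0.

0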